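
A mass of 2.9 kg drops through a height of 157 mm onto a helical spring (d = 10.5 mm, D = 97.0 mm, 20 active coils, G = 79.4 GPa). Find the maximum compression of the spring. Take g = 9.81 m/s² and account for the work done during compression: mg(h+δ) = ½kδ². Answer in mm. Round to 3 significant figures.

41.3 mm

k = Gd⁴/(8D³N_a) = (79.4×10³)(10.5⁴)/(8·97.0³·20) = 6.6091 N/mm
W = mg = 2.9 × 9.81 = 28.449 N
½kδ² − Wδ − Wh = 0 → δ = (W + √(W² + 2kWh))/k
δ = (28.449 + √(809.35 + 59039))/6.6091 = (28.449 + 244.64)/6.6091 = 41.32 mm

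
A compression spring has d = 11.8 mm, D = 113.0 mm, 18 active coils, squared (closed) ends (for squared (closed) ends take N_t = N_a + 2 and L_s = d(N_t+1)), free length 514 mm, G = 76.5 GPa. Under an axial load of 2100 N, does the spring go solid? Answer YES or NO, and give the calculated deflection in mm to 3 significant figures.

YES, δ = 294 mm

k = Gd⁴/(8D³N_a) = (76.5×10³)(11.8⁴)/(8·113.0³·18) = 7.1382 N/mm
N_t = 20; L_s = 11.8·21 = 247.8 mm; δ_solid = L₀ − L_s = 514 − 247.8 = 266.2 mm
δ = F/k = 2100/7.1382 = 294.19 mm
δ ≥ δ_solid → spring goes solid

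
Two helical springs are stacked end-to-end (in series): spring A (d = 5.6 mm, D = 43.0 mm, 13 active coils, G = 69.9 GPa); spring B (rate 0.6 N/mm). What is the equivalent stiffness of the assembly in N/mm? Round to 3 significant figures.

k_A = Gd⁴/(8D³N_a) = (69.9×10³)(5.6⁴)/(8·43.0³·13) = 8.3136 N/mm
Series: 1/k_eq = 1/8.3136 + 1/0.6 = 1.787; k_eq = 0.55961 N/mm

0.560 N/mm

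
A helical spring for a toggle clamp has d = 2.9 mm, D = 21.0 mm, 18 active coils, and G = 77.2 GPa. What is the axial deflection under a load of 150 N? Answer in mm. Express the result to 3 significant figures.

36.6 mm

k = Gd⁴/(8D³N_a) = (77.2×10³)(2.9⁴)/(8·21.0³·18) = 4.0944 N/mm
δ = F/k = 150 / 4.0944 = 36.636 mm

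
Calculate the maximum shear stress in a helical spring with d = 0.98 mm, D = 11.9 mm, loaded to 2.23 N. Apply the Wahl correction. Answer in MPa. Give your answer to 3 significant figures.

80.3 MPa

Spring index C = D/d = 11.9/0.98 = 12.1429
K_W = (4C−1)/(4C−4) + 0.615/C = 47.571/44.571 + 0.0506 = 1.1180
τ₀ = 8FD/(πd³) = 8·2.23·11.9/(π·0.98³) = 212.296/2.9568 = 71.798 MPa
τ_max = K·τ₀ = 1.1180 × 71.798 = 80.267 MPa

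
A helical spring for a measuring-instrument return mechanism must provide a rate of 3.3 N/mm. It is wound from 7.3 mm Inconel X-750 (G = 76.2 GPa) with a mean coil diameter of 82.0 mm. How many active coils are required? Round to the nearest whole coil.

15

N_a = Gd⁴/(8D³k) = (76.2×10³ × 7.3⁴)/(8 × 82.0³ × 3.3)
    = 2.16395e+08 / 1.45561e+07 = 14.87 → 15 coils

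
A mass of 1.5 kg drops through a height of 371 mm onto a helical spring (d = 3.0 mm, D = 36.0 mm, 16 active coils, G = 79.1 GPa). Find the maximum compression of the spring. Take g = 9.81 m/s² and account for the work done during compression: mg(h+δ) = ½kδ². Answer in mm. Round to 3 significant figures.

116 mm

k = Gd⁴/(8D³N_a) = (79.1×10³)(3.0⁴)/(8·36.0³·16) = 1.0729 N/mm
W = mg = 1.5 × 9.81 = 14.715 N
½kδ² − Wδ − Wh = 0 → δ = (W + √(W² + 2kWh))/k
δ = (14.715 + √(216.53 + 11714.1))/1.0729 = (14.715 + 109.23)/1.0729 = 115.52 mm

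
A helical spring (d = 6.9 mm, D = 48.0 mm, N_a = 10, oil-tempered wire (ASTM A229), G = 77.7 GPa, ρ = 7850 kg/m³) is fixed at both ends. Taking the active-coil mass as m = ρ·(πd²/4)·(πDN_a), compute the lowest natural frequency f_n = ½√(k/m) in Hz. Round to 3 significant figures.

106 Hz

k = Gd⁴/(8D³N_a) = (77.7×10³)(6.9⁴)/(8·48.0³·10) = 19.907 N/mm = 19907 N/m
Wire length L = πDN_a = π·48.0·10 = 1508 mm
m = ρ·(πd²/4)·L = 7850 × 37.393×10⁻⁶ m² × 1.508 m = 0.44264 kg
f_n = ½√(k/m) = 0.5·√(19907/0.44264) = 0.5·√(44973) = 106.03 Hz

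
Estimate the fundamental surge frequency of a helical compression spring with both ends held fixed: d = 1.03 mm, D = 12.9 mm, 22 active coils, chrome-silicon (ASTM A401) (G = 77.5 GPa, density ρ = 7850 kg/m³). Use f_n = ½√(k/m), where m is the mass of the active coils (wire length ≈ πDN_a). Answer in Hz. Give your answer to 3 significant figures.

k = Gd⁴/(8D³N_a) = (77.5×10³)(1.03⁴)/(8·12.9³·22) = 0.23087 N/mm = 230.87 N/m
Wire length L = πDN_a = π·12.9·22 = 891.58 mm
m = ρ·(πd²/4)·L = 7850 × 0.83323×10⁻⁶ m² × 0.89158 m = 0.0058317 kg
f_n = ½√(k/m) = 0.5·√(230.87/0.0058317) = 0.5·√(39589) = 99.485 Hz

99.5 Hz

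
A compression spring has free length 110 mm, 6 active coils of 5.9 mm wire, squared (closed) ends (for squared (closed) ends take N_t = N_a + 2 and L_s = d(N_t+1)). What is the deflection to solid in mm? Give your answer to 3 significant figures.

56.9 mm

N_t = 8; L_s = 5.9·9 = 53.1 mm
δ_solid = L₀ − L_s = 110 − 53.1 = 56.9 mm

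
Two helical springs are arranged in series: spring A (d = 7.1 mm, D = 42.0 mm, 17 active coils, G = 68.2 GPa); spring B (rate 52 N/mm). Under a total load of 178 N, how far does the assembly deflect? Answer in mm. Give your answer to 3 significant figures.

k_A = Gd⁴/(8D³N_a) = (68.2×10³)(7.1⁴)/(8·42.0³·17) = 17.2 N/mm
Series: 1/k_eq = 1/17.2 + 1/52 = 0.07737; k_eq = 12.925 N/mm
δ = F/k_eq = 178/12.925 = 13.772 mm

13.8 mm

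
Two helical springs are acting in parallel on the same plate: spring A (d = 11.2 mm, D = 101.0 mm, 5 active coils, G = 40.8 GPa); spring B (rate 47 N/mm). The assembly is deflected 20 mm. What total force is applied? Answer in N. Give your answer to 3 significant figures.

k_A = Gd⁴/(8D³N_a) = (40.8×10³)(11.2⁴)/(8·101.0³·5) = 15.578 N/mm
Parallel: k_eq = 15.578 + 47 = 62.578 N/mm
F = k_eq·δ = 62.578·20 = 1251.6 N

1250 N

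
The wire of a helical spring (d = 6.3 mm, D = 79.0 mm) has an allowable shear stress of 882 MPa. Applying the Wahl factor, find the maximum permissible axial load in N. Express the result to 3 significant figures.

C = D/d = 79.0/6.3 = 12.5397
K_W = (4C−1)/(4C−4) + 0.615/C = 49.159/46.159 + 0.0490 = 1.1140
τ_max = K·8FD/(πd³) → F_max = τ_allow·πd³/(8DK)
F_max = 882·π·6.3³/(8·79.0·1.1140) = 6.9285e+05/704.07 = 984.06 N

984 N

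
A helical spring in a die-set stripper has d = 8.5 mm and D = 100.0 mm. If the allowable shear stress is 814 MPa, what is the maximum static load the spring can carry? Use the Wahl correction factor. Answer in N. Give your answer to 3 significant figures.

1750 N

C = D/d = 100.0/8.5 = 11.7647
K_W = (4C−1)/(4C−4) + 0.615/C = 46.059/43.059 + 0.0523 = 1.1219
τ_max = K·8FD/(πd³) → F_max = τ_allow·πd³/(8DK)
F_max = 814·π·8.5³/(8·100.0·1.1219) = 1.5705e+06/897.56 = 1749.7 N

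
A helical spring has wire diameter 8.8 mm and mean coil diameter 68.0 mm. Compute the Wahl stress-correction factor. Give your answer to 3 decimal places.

C = D/d = 68.0/8.8 = 7.7273
K_W = (4C−1)/(4C−4) + 0.615/C = 29.909/26.909 + 0.0796 = 1.1911

1.191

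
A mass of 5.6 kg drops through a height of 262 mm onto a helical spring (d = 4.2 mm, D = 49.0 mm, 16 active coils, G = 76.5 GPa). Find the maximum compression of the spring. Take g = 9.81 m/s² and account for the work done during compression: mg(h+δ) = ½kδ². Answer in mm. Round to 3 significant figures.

k = Gd⁴/(8D³N_a) = (76.5×10³)(4.2⁴)/(8·49.0³·16) = 1.5807 N/mm
W = mg = 5.6 × 9.81 = 54.936 N
½kδ² − Wδ − Wh = 0 → δ = (W + √(W² + 2kWh))/k
δ = (54.936 + √(3018 + 45503.9))/1.5807 = (54.936 + 220.28)/1.5807 = 174.1 mm

174 mm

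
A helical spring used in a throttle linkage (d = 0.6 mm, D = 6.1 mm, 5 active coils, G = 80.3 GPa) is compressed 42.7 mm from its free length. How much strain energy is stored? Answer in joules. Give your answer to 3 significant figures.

k = Gd⁴/(8D³N_a) = (80.3×10³)(0.6⁴)/(8·6.1³·5) = 1.1462 N/mm
U = ½kδ² = 0.5 × 1.1462 × 42.7² = 1045 N·mm = 1.045 J

1.04 J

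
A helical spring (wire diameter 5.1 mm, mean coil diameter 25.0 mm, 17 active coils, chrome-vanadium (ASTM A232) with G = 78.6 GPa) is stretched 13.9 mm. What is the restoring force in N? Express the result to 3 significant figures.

348 N

k = Gd⁴/(8D³N_a) = (78.6×10³)(5.1⁴)/(8·25.0³·17) = 25.023 N/mm
F = k·δ = 25.023 × 13.9 = 347.82 N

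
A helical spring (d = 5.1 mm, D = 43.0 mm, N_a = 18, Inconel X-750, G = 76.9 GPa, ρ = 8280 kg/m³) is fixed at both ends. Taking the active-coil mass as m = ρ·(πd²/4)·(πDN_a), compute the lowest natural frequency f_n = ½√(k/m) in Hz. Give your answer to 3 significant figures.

k = Gd⁴/(8D³N_a) = (76.9×10³)(5.1⁴)/(8·43.0³·18) = 4.544 N/mm = 4544 N/m
Wire length L = πDN_a = π·43.0·18 = 2431.6 mm
m = ρ·(πd²/4)·L = 8280 × 20.428×10⁻⁶ m² × 2.4316 m = 0.41129 kg
f_n = ½√(k/m) = 0.5·√(4544/0.41129) = 0.5·√(11048) = 52.555 Hz

52.6 Hz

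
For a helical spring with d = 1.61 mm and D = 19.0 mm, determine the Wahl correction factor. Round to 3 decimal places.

C = D/d = 19.0/1.61 = 11.8012
K_W = (4C−1)/(4C−4) + 0.615/C = 46.205/43.205 + 0.0521 = 1.1215

1.122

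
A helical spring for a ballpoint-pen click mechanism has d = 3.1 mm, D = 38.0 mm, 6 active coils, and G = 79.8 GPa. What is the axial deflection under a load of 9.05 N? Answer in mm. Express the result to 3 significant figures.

k = Gd⁴/(8D³N_a) = (79.8×10³)(3.1⁴)/(8·38.0³·6) = 2.7981 N/mm
δ = F/k = 9.05 / 2.7981 = 3.2344 mm

3.23 mm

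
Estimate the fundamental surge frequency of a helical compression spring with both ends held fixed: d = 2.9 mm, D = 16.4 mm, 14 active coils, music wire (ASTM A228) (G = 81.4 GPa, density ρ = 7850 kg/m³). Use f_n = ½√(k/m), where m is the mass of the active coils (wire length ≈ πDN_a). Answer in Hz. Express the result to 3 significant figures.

279 Hz

k = Gd⁴/(8D³N_a) = (81.4×10³)(2.9⁴)/(8·16.4³·14) = 11.654 N/mm = 11654 N/m
Wire length L = πDN_a = π·16.4·14 = 721.31 mm
m = ρ·(πd²/4)·L = 7850 × 6.6052×10⁻⁶ m² × 0.72131 m = 0.0374 kg
f_n = ½√(k/m) = 0.5·√(11654/0.0374) = 0.5·√(3.1159e+05) = 279.1 Hz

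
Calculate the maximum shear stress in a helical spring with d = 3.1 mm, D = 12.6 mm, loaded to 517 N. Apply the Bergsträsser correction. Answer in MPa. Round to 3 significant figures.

Spring index C = D/d = 12.6/3.1 = 4.0645
K_B = (4C+2)/(4C−3) = 18.258/13.258 = 1.3771
τ₀ = 8FD/(πd³) = 8·517·12.6/(π·3.1³) = 52113.6/93.591 = 556.82 MPa
τ_max = K·τ₀ = 1.3771 × 556.82 = 766.82 MPa

767 MPa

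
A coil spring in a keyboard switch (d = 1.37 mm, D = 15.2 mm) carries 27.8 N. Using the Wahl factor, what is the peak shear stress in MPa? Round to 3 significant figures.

Spring index C = D/d = 15.2/1.37 = 11.0949
K_W = (4C−1)/(4C−4) + 0.615/C = 43.380/40.380 + 0.0554 = 1.1297
τ₀ = 8FD/(πd³) = 8·27.8·15.2/(π·1.37³) = 3380.48/8.0781 = 418.47 MPa
τ_max = K·τ₀ = 1.1297 × 418.47 = 472.76 MPa

473 MPa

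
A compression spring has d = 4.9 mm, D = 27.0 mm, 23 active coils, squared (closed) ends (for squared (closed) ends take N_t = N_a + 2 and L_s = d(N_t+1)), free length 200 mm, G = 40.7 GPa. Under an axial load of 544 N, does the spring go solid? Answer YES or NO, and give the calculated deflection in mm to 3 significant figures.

YES, δ = 84.0 mm

k = Gd⁴/(8D³N_a) = (40.7×10³)(4.9⁴)/(8·27.0³·23) = 6.4784 N/mm
N_t = 25; L_s = 4.9·26 = 127.4 mm; δ_solid = L₀ − L_s = 200 − 127.4 = 72.6 mm
δ = F/k = 544/6.4784 = 83.971 mm
δ ≥ δ_solid → spring goes solid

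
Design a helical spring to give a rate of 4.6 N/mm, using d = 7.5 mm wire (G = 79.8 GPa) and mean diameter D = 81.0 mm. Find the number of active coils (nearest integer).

N_a = Gd⁴/(8D³k) = (79.8×10³ × 7.5⁴)/(8 × 81.0³ × 4.6)
    = 2.52492e+08 / 1.9557e+07 = 12.91 → 13 coils

13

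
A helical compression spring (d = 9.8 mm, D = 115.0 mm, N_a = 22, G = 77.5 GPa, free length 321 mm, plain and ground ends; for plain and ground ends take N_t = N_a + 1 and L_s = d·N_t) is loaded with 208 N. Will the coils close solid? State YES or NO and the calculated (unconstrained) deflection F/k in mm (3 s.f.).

k = Gd⁴/(8D³N_a) = (77.5×10³)(9.8⁴)/(8·115.0³·22) = 2.6705 N/mm
N_t = 23; L_s = 9.8·23 = 225.4 mm; δ_solid = L₀ − L_s = 321 − 225.4 = 95.6 mm
δ = F/k = 208/2.6705 = 77.887 mm
δ < δ_solid → spring does not go solid

NO, δ = 77.9 mm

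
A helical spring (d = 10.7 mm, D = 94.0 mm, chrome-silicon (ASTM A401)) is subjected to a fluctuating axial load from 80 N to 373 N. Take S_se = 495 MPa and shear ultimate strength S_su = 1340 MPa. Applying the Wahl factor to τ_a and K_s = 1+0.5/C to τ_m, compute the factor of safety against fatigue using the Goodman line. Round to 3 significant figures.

9.77

C = D/d = 94.0/10.7 = 8.7850; K_W = (4C−1)/(4C−4)+0.615/C = 1.1663; K_s = 1+0.5/C = 1.0569
F_a = (F_max−F_min)/2 = 146.5 N; F_m = (F_max+F_min)/2 = 226.5 N
τ_a = K_W·8F_aD/(πd³) = 1.1663 × 28.626 = 33.387 MPa
τ_m = K_s·8F_mD/(πd³) = 1.0569 × 44.257 = 46.776 MPa
Goodman: 1/n_f = τ_a/S_se + τ_m/S_su = 33.387/495 + 46.776/1340 = 0.06745 + 0.03491 = 0.10236
n_f = 1/0.10236 = 9.77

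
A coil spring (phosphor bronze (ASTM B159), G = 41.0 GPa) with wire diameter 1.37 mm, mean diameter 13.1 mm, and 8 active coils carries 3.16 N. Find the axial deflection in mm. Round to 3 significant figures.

k = Gd⁴/(8D³N_a) = (41.0×10³)(1.37⁴)/(8·13.1³·8) = 1.0039 N/mm
δ = F/k = 3.16 / 1.0039 = 3.1479 mm

3.15 mm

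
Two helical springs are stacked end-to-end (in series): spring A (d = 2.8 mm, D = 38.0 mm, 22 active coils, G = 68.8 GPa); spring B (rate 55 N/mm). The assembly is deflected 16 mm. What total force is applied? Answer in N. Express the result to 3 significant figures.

k_A = Gd⁴/(8D³N_a) = (68.8×10³)(2.8⁴)/(8·38.0³·22) = 0.43788 N/mm
Series: 1/k_eq = 1/0.43788 + 1/55 = 2.3019; k_eq = 0.43442 N/mm
F = k_eq·δ = 0.43442·16 = 6.9508 N

6.95 N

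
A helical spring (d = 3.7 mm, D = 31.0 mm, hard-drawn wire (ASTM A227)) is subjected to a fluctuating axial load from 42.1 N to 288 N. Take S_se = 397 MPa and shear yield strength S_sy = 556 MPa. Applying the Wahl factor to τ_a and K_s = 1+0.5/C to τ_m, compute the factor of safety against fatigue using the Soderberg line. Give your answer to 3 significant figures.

0.946

C = D/d = 31.0/3.7 = 8.3784; K_W = (4C−1)/(4C−4)+0.615/C = 1.1751; K_s = 1+0.5/C = 1.0597
F_a = (F_max−F_min)/2 = 122.95 N; F_m = (F_max+F_min)/2 = 165.05 N
τ_a = K_W·8F_aD/(πd³) = 1.1751 × 191.61 = 225.16 MPa
τ_m = K_s·8F_mD/(πd³) = 1.0597 × 257.22 = 272.57 MPa
Soderberg: 1/n_f = τ_a/S_se + τ_m/S_sy = 225.16/397 + 272.57/556 = 0.56714 + 0.49024 = 1.0574
n_f = 1/1.0574 = 0.9457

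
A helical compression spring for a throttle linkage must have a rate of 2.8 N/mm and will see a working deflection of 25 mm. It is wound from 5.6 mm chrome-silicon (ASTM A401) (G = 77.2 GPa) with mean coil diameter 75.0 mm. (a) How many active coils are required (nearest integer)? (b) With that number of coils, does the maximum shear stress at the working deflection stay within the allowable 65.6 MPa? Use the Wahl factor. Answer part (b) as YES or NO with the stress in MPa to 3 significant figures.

N_a = Gd⁴/(8D³k) = (77.2×10³)(5.6⁴)/(8·75.0³·2.8) = 8.034 → N_a = 8
Actual rate k = Gd⁴/(8D³·8) = 2.8119 N/mm
Working load F = kδ = 2.8119·25 = 70.298 N
C = 75.0/5.6 = 13.3929; K_W = (4C−1)/(4C−4)+0.615/C = 1.1064
τ_max = K_W·8FD/(πd³) = 1.1064·76.451 = 84.588 MPa
τ_max > 65.6 MPa → exceeds allowable

(a) 8 coils; (b) NO, τ_max = 84.6 MPa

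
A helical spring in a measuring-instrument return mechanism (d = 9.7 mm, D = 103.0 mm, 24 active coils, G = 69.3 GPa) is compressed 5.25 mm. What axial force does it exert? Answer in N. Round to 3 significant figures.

k = Gd⁴/(8D³N_a) = (69.3×10³)(9.7⁴)/(8·103.0³·24) = 2.9242 N/mm
F = k·δ = 2.9242 × 5.25 = 15.352 N

15.4 N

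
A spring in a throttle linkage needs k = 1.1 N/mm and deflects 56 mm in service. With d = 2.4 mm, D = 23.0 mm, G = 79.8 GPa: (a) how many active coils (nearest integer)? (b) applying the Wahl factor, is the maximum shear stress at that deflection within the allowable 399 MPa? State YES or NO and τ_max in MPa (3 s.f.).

(a) 25 coils; (b) YES, τ_max = 297 MPa

N_a = Gd⁴/(8D³k) = (79.8×10³)(2.4⁴)/(8·23.0³·1.1) = 24.73 → N_a = 25
Actual rate k = Gd⁴/(8D³·25) = 1.088 N/mm
Working load F = kδ = 1.088·56 = 60.929 N
C = 23.0/2.4 = 9.5833; K_W = (4C−1)/(4C−4)+0.615/C = 1.1516
τ_max = K_W·8FD/(πd³) = 1.1516·258.14 = 297.26 MPa
τ_max ≤ 399 MPa → acceptable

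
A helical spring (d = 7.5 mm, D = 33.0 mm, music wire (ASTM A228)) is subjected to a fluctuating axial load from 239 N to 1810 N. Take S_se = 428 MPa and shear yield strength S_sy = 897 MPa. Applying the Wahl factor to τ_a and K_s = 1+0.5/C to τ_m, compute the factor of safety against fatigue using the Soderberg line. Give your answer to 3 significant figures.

C = D/d = 33.0/7.5 = 4.4000; K_W = (4C−1)/(4C−4)+0.615/C = 1.3604; K_s = 1+0.5/C = 1.1136
F_a = (F_max−F_min)/2 = 785.5 N; F_m = (F_max+F_min)/2 = 1024.5 N
τ_a = K_W·8F_aD/(πd³) = 1.3604 × 156.46 = 212.85 MPa
τ_m = K_s·8F_mD/(πd³) = 1.1136 × 204.07 = 227.26 MPa
Soderberg: 1/n_f = τ_a/S_se + τ_m/S_sy = 212.85/428 + 227.26/897 = 0.49731 + 0.25336 = 0.75067
n_f = 1/0.75067 = 1.332

1.33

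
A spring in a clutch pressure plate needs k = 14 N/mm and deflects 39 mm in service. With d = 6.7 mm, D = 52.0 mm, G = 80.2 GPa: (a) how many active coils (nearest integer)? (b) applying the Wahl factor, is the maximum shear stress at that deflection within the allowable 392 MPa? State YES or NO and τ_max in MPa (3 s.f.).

N_a = Gd⁴/(8D³k) = (80.2×10³)(6.7⁴)/(8·52.0³·14) = 10.26 → N_a = 10
Actual rate k = Gd⁴/(8D³·10) = 14.367 N/mm
Working load F = kδ = 14.367·39 = 560.32 N
C = 52.0/6.7 = 7.7612; K_W = (4C−1)/(4C−4)+0.615/C = 1.1902
τ_max = K_W·8FD/(πd³) = 1.1902·246.69 = 293.61 MPa
τ_max ≤ 392 MPa → acceptable

(a) 10 coils; (b) YES, τ_max = 294 MPa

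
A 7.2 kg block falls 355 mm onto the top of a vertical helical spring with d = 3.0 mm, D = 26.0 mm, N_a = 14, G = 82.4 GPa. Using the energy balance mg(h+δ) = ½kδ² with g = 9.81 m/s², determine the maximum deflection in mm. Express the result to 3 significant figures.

144 mm

k = Gd⁴/(8D³N_a) = (82.4×10³)(3.0⁴)/(8·26.0³·14) = 3.3906 N/mm
W = mg = 7.2 × 9.81 = 70.632 N
½kδ² − Wδ − Wh = 0 → δ = (W + √(W² + 2kWh))/k
δ = (70.632 + √(4988.9 + 170033))/3.3906 = (70.632 + 418.36)/3.3906 = 144.22 mm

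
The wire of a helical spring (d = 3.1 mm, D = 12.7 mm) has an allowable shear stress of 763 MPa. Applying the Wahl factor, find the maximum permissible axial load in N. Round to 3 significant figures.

C = D/d = 12.7/3.1 = 4.0968
K_W = (4C−1)/(4C−4) + 0.615/C = 15.387/12.387 + 0.1501 = 1.3923
τ_max = K·8FD/(πd³) → F_max = τ_allow·πd³/(8DK)
F_max = 763·π·3.1³/(8·12.7·1.3923) = 71410/141.46 = 504.81 N

505 N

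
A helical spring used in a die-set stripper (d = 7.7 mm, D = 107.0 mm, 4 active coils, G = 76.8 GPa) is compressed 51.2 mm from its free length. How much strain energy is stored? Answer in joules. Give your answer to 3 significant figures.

9.03 J

k = Gd⁴/(8D³N_a) = (76.8×10³)(7.7⁴)/(8·107.0³·4) = 6.8869 N/mm
U = ½kδ² = 0.5 × 6.8869 × 51.2² = 9026.8 N·mm = 9.0268 J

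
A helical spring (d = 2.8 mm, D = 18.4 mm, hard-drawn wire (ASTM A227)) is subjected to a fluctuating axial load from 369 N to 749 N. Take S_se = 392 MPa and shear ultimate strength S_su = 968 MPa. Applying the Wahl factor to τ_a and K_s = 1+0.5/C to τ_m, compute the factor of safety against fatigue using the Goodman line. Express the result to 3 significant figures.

C = D/d = 18.4/2.8 = 6.5714; K_W = (4C−1)/(4C−4)+0.615/C = 1.2282; K_s = 1+0.5/C = 1.0761
F_a = (F_max−F_min)/2 = 190 N; F_m = (F_max+F_min)/2 = 559 N
τ_a = K_W·8F_aD/(πd³) = 1.2282 × 405.54 = 498.09 MPa
τ_m = K_s·8F_mD/(πd³) = 1.0761 × 1193.2 = 1283.9 MPa
Goodman: 1/n_f = τ_a/S_se + τ_m/S_su = 498.09/392 + 1283.9/968 = 1.27064 + 1.32638 = 2.597
n_f = 1/2.597 = 0.3851

0.385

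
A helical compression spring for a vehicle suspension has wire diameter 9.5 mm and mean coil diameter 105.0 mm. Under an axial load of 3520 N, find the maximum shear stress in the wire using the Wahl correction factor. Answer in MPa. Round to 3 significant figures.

1240 MPa

Spring index C = D/d = 105.0/9.5 = 11.0526
K_W = (4C−1)/(4C−4) + 0.615/C = 43.211/40.211 + 0.0556 = 1.1303
τ₀ = 8FD/(πd³) = 8·3520·105.0/(π·9.5³) = 2.9568e+06/2693.5 = 1097.7 MPa
τ_max = K·τ₀ = 1.1303 × 1097.7 = 1240.7 MPa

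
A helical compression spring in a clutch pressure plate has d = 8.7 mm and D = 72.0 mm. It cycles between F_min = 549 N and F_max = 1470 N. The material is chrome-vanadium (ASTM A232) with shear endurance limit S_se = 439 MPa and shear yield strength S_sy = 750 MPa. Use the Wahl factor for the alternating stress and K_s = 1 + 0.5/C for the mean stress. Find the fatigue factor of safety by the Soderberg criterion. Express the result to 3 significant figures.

1.35

C = D/d = 72.0/8.7 = 8.2759; K_W = (4C−1)/(4C−4)+0.615/C = 1.1774; K_s = 1+0.5/C = 1.0604
F_a = (F_max−F_min)/2 = 460.5 N; F_m = (F_max+F_min)/2 = 1009.5 N
τ_a = K_W·8F_aD/(πd³) = 1.1774 × 128.22 = 150.96 MPa
τ_m = K_s·8F_mD/(πd³) = 1.0604 × 281.07 = 298.06 MPa
Soderberg: 1/n_f = τ_a/S_se + τ_m/S_sy = 150.96/439 + 298.06/750 = 0.34388 + 0.39741 = 0.74128
n_f = 1/0.74128 = 1.349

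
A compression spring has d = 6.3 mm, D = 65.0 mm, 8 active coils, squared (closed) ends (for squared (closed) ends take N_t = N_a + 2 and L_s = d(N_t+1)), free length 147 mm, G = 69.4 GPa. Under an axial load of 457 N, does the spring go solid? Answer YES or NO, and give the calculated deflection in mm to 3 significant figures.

NO, δ = 73.5 mm

k = Gd⁴/(8D³N_a) = (69.4×10³)(6.3⁴)/(8·65.0³·8) = 6.2202 N/mm
N_t = 10; L_s = 6.3·11 = 69.3 mm; δ_solid = L₀ − L_s = 147 − 69.3 = 77.7 mm
δ = F/k = 457/6.2202 = 73.471 mm
δ < δ_solid → spring does not go solid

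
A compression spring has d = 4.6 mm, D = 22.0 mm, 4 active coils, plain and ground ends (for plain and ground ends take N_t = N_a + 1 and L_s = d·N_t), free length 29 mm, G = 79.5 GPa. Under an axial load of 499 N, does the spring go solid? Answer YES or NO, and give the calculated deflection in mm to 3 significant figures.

k = Gd⁴/(8D³N_a) = (79.5×10³)(4.6⁴)/(8·22.0³·4) = 104.47 N/mm
N_t = 5; L_s = 4.6·5 = 23 mm; δ_solid = L₀ − L_s = 29 − 23 = 6 mm
δ = F/k = 499/104.47 = 4.7766 mm
δ < δ_solid → spring does not go solid

NO, δ = 4.78 mm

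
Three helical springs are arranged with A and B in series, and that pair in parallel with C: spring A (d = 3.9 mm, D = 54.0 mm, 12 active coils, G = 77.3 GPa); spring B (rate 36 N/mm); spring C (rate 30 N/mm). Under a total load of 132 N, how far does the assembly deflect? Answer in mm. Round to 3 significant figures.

k_A = Gd⁴/(8D³N_a) = (77.3×10³)(3.9⁴)/(8·54.0³·12) = 1.183 N/mm
Springs A,B series: k_AB = 1/(1/1.183+1/36) = 1.1454 N/mm; parallel with C: k_eq = 1.1454+30 = 31.145 N/mm
δ = F/k_eq = 132/31.145 = 4.2382 mm

4.24 mm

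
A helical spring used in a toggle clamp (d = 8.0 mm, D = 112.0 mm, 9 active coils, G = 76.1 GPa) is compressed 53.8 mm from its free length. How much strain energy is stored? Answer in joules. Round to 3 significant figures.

4.46 J

k = Gd⁴/(8D³N_a) = (76.1×10³)(8.0⁴)/(8·112.0³·9) = 3.0815 N/mm
U = ½kδ² = 0.5 × 3.0815 × 53.8² = 4459.6 N·mm = 4.4596 J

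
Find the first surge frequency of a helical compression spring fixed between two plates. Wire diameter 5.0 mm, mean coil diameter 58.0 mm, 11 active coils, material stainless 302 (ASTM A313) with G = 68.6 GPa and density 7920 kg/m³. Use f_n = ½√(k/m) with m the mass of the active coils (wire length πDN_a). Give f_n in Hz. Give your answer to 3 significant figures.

k = Gd⁴/(8D³N_a) = (68.6×10³)(5.0⁴)/(8·58.0³·11) = 2.4971 N/mm = 2497.1 N/m
Wire length L = πDN_a = π·58.0·11 = 2004.3 mm
m = ρ·(πd²/4)·L = 7920 × 19.635×10⁻⁶ m² × 2.0043 m = 0.31169 kg
f_n = ½√(k/m) = 0.5·√(2497.1/0.31169) = 0.5·√(8011.5) = 44.753 Hz

44.8 Hz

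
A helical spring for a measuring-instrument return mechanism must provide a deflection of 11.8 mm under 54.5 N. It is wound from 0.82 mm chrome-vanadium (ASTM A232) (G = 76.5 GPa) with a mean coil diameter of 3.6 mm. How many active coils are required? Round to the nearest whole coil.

20

Required rate k = F/δ = 54.5/11.8 = 4.6186 N/mm
N_a = Gd⁴/(8D³k) = (76.5×10³ × 0.82⁴)/(8 × 3.6³ × 4.6186)
    = 34587.3 / 1723.9 = 20.06 → 20 coils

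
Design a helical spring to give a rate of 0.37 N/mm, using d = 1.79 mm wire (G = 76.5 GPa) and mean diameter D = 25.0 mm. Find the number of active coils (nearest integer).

N_a = Gd⁴/(8D³k) = (76.5×10³ × 1.79⁴)/(8 × 25.0³ × 0.37)
    = 785369 / 46250 = 16.98 → 17 coils

17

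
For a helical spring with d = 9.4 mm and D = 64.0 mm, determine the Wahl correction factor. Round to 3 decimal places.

1.219

C = D/d = 64.0/9.4 = 6.8085
K_W = (4C−1)/(4C−4) + 0.615/C = 26.234/23.234 + 0.0903 = 1.2194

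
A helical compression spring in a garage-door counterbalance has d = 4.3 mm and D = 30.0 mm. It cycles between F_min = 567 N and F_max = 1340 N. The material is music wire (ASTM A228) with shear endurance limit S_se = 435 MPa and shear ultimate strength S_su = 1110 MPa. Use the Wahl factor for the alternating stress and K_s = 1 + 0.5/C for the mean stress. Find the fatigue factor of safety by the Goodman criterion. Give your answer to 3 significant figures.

0.521

C = D/d = 30.0/4.3 = 6.9767; K_W = (4C−1)/(4C−4)+0.615/C = 1.2136; K_s = 1+0.5/C = 1.0717
F_a = (F_max−F_min)/2 = 386.5 N; F_m = (F_max+F_min)/2 = 953.5 N
τ_a = K_W·8F_aD/(πd³) = 1.2136 × 371.37 = 450.71 MPa
τ_m = K_s·8F_mD/(πd³) = 1.0717 × 916.17 = 981.83 MPa
Goodman: 1/n_f = τ_a/S_se + τ_m/S_su = 450.71/435 + 981.83/1110 = 1.03611 + 0.88453 = 1.9206
n_f = 1/1.9206 = 0.5207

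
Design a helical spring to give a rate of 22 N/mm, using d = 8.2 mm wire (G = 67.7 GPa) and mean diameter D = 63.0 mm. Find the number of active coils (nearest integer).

7

N_a = Gd⁴/(8D³k) = (67.7×10³ × 8.2⁴)/(8 × 63.0³ × 22)
    = 3.06086e+08 / 4.40083e+07 = 6.955 → 7 coils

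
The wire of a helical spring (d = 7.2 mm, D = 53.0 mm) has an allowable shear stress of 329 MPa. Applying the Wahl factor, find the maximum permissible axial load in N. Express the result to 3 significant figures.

C = D/d = 53.0/7.2 = 7.3611
K_W = (4C−1)/(4C−4) + 0.615/C = 28.444/25.444 + 0.0835 = 1.2015
τ_max = K·8FD/(πd³) → F_max = τ_allow·πd³/(8DK)
F_max = 329·π·7.2³/(8·53.0·1.2015) = 3.8578e+05/509.42 = 757.31 N

757 N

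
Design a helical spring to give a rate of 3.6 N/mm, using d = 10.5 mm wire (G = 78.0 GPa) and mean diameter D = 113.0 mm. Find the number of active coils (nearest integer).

N_a = Gd⁴/(8D³k) = (78.0×10³ × 10.5⁴)/(8 × 113.0³ × 3.6)
    = 9.48095e+08 / 4.15554e+07 = 22.82 → 23 coils

23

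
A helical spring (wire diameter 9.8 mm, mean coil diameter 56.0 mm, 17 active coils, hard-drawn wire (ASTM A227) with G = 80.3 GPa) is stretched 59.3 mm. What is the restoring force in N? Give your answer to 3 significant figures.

1840 N

k = Gd⁴/(8D³N_a) = (80.3×10³)(9.8⁴)/(8·56.0³·17) = 31.011 N/mm
F = k·δ = 31.011 × 59.3 = 1839 N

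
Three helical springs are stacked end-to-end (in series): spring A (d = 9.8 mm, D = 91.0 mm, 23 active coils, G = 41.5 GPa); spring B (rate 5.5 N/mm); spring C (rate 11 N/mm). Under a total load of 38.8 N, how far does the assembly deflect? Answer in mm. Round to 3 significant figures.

24.6 mm

k_A = Gd⁴/(8D³N_a) = (41.5×10³)(9.8⁴)/(8·91.0³·23) = 2.7606 N/mm
Series: 1/k_eq = 1/2.7606 + 1/5.5 + 1/11 = 0.63496; k_eq = 1.5749 N/mm
δ = F/k_eq = 38.8/1.5749 = 24.637 mm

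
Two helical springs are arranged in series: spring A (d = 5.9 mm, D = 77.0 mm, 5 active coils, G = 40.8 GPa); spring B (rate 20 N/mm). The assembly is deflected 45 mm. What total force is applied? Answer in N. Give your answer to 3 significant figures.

107 N

k_A = Gd⁴/(8D³N_a) = (40.8×10³)(5.9⁴)/(8·77.0³·5) = 2.7073 N/mm
Series: 1/k_eq = 1/2.7073 + 1/20 = 0.41937; k_eq = 2.3845 N/mm
F = k_eq·δ = 2.3845·45 = 107.3 N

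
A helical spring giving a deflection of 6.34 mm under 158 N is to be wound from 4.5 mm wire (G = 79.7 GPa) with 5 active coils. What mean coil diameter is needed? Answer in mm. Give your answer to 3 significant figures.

32.0 mm

Required rate k = F/δ = 158/6.34 = 24.921 N/mm
D = (Gd⁴/(8N_a·k))^(1/3) = (79.7×10³·4.5⁴/(8·5·24.921))^(1/3)
  = (32785.4)^(1/3) = 32.0057 mm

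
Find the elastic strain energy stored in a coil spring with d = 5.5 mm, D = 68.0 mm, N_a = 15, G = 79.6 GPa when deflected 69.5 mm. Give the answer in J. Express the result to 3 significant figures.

4.66 J

k = Gd⁴/(8D³N_a) = (79.6×10³)(5.5⁴)/(8·68.0³·15) = 1.9304 N/mm
U = ½kδ² = 0.5 × 1.9304 × 69.5² = 4662.2 N·mm = 4.6622 J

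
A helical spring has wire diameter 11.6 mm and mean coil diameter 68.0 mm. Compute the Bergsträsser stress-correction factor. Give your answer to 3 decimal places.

C = D/d = 68.0/11.6 = 5.8621
K_B = (4C+2)/(4C−3) = 25.448/20.448 = 1.2445

1.245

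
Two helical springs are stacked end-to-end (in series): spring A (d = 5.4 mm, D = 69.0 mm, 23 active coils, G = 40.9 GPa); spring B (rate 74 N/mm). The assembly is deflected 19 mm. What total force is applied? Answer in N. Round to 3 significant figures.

10.8 N

k_A = Gd⁴/(8D³N_a) = (40.9×10³)(5.4⁴)/(8·69.0³·23) = 0.57535 N/mm
Series: 1/k_eq = 1/0.57535 + 1/74 = 1.7516; k_eq = 0.57091 N/mm
F = k_eq·δ = 0.57091·19 = 10.847 N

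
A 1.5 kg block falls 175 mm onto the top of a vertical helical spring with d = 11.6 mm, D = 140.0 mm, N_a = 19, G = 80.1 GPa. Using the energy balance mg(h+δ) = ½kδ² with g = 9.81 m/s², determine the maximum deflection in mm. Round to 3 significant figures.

42.9 mm

k = Gd⁴/(8D³N_a) = (80.1×10³)(11.6⁴)/(8·140.0³·19) = 3.4773 N/mm
W = mg = 1.5 × 9.81 = 14.715 N
½kδ² − Wδ − Wh = 0 → δ = (W + √(W² + 2kWh))/k
δ = (14.715 + √(216.53 + 17908.7))/3.4773 = (14.715 + 134.63)/3.4773 = 42.949 mm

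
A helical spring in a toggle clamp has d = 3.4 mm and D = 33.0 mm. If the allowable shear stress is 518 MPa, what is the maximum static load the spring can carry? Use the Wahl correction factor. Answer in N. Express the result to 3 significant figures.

211 N

C = D/d = 33.0/3.4 = 9.7059
K_W = (4C−1)/(4C−4) + 0.615/C = 37.824/34.824 + 0.0634 = 1.1495
τ_max = K·8FD/(πd³) → F_max = τ_allow·πd³/(8DK)
F_max = 518·π·3.4³/(8·33.0·1.1495) = 63961/303.47 = 210.77 N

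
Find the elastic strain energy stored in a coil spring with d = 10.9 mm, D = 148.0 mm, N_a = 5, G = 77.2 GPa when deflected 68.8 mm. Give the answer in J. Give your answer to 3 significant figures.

19.9 J

k = Gd⁴/(8D³N_a) = (77.2×10³)(10.9⁴)/(8·148.0³·5) = 8.4038 N/mm
U = ½kδ² = 0.5 × 8.4038 × 68.8² = 19890 N·mm = 19.89 J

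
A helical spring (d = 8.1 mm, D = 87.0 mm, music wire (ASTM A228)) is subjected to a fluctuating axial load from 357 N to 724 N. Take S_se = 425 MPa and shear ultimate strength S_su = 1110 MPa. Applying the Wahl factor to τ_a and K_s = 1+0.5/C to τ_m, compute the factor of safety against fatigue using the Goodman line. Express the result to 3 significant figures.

C = D/d = 87.0/8.1 = 10.7407; K_W = (4C−1)/(4C−4)+0.615/C = 1.1343; K_s = 1+0.5/C = 1.0466
F_a = (F_max−F_min)/2 = 183.5 N; F_m = (F_max+F_min)/2 = 540.5 N
τ_a = K_W·8F_aD/(πd³) = 1.1343 × 76.496 = 86.766 MPa
τ_m = K_s·8F_mD/(πd³) = 1.0466 × 225.32 = 235.81 MPa
Goodman: 1/n_f = τ_a/S_se + τ_m/S_su = 86.766/425 + 235.81/1110 = 0.20416 + 0.21244 = 0.4166
n_f = 1/0.4166 = 2.4

2.40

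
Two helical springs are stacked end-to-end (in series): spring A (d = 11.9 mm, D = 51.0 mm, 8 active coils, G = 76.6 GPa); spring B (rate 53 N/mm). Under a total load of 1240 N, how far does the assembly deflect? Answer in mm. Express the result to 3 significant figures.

30.2 mm

k_A = Gd⁴/(8D³N_a) = (76.6×10³)(11.9⁴)/(8·51.0³·8) = 180.94 N/mm
Series: 1/k_eq = 1/180.94 + 1/53 = 0.024395; k_eq = 40.992 N/mm
δ = F/k_eq = 1240/40.992 = 30.249 mm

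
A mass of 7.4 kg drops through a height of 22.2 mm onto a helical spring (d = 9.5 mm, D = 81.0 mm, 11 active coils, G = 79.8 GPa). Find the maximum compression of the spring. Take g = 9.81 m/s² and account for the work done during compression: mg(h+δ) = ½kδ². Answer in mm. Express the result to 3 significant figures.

21.3 mm

k = Gd⁴/(8D³N_a) = (79.8×10³)(9.5⁴)/(8·81.0³·11) = 13.898 N/mm
W = mg = 7.4 × 9.81 = 72.594 N
½kδ² − Wδ − Wh = 0 → δ = (W + √(W² + 2kWh))/k
δ = (72.594 + √(5269.9 + 44796.4))/13.898 = (72.594 + 223.76)/13.898 = 21.323 mm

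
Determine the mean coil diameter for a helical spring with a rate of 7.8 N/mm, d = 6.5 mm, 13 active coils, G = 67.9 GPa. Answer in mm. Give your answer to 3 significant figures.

53.1 mm

D = (Gd⁴/(8N_a·k))^(1/3) = (67.9×10³·6.5⁴/(8·13·7.8))^(1/3)
  = (149415)^(1/3) = 53.0638 mm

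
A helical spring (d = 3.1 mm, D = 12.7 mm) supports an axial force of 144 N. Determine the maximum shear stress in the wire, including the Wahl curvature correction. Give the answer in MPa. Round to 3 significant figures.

218 MPa

Spring index C = D/d = 12.7/3.1 = 4.0968
K_W = (4C−1)/(4C−4) + 0.615/C = 15.387/12.387 + 0.1501 = 1.3923
τ₀ = 8FD/(πd³) = 8·144·12.7/(π·3.1³) = 14630.4/93.591 = 156.32 MPa
τ_max = K·τ₀ = 1.3923 × 156.32 = 217.65 MPa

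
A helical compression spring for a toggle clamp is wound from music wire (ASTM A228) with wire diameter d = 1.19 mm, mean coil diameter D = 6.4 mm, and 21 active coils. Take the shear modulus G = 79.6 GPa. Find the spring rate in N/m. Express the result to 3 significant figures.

3620 N/m

k = Gd⁴/(8D³N_a) = (79.6×10³ × 1.19⁴) / (8 × 6.4³ × 21)
  = 159625 / 44040.2 = 3.6245 N/mm = 3624.5 N/m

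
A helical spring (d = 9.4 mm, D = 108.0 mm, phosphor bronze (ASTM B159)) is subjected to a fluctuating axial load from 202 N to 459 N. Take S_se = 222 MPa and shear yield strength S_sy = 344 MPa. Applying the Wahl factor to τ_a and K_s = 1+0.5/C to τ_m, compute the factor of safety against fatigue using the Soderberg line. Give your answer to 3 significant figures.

1.83

C = D/d = 108.0/9.4 = 11.4894; K_W = (4C−1)/(4C−4)+0.615/C = 1.1250; K_s = 1+0.5/C = 1.0435
F_a = (F_max−F_min)/2 = 128.5 N; F_m = (F_max+F_min)/2 = 330.5 N
τ_a = K_W·8F_aD/(πd³) = 1.1250 × 42.548 = 47.868 MPa
τ_m = K_s·8F_mD/(πd³) = 1.0435 × 109.43 = 114.2 MPa
Soderberg: 1/n_f = τ_a/S_se + τ_m/S_sy = 47.868/222 + 114.2/344 = 0.21562 + 0.33197 = 0.54759
n_f = 1/0.54759 = 1.826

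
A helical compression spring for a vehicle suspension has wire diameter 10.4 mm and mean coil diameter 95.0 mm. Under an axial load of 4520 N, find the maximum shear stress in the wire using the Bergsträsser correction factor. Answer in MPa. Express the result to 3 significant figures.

1120 MPa

Spring index C = D/d = 95.0/10.4 = 9.1346
K_B = (4C+2)/(4C−3) = 38.538/33.538 = 1.1491
τ₀ = 8FD/(πd³) = 8·4520·95.0/(π·10.4³) = 3.4352e+06/3533.9 = 972.08 MPa
τ_max = K·τ₀ = 1.1491 × 972.08 = 1117 MPa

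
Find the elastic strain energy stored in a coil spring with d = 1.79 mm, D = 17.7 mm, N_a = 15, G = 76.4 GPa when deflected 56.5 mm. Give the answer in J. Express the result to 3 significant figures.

k = Gd⁴/(8D³N_a) = (76.4×10³)(1.79⁴)/(8·17.7³·15) = 1.1787 N/mm
U = ½kδ² = 0.5 × 1.1787 × 56.5² = 1881.4 N·mm = 1.8814 J

1.88 J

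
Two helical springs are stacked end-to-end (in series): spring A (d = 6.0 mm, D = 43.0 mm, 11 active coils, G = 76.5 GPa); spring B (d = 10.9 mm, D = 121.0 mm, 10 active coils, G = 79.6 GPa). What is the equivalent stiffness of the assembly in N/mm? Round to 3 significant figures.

5.08 N/mm

k_A = Gd⁴/(8D³N_a) = (76.5×10³)(6.0⁴)/(8·43.0³·11) = 14.17 N/mm
k_B = Gd⁴/(8D³N_a) = (79.6×10³)(10.9⁴)/(8·121.0³·10) = 7.9282 N/mm
Series: 1/k_eq = 1/14.17 + 1/7.9282 = 0.1967; k_eq = 5.0838 N/mm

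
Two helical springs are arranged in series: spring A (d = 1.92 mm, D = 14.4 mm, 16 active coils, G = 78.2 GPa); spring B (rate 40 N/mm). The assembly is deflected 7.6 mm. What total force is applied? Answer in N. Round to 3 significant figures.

19.8 N

k_A = Gd⁴/(8D³N_a) = (78.2×10³)(1.92⁴)/(8·14.4³·16) = 2.7804 N/mm
Series: 1/k_eq = 1/2.7804 + 1/40 = 0.38465; k_eq = 2.5997 N/mm
F = k_eq·δ = 2.5997·7.6 = 19.758 N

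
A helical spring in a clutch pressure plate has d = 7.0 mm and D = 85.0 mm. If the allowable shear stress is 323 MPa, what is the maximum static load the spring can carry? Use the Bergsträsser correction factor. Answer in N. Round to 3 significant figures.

461 N

C = D/d = 85.0/7.0 = 12.1429
K_B = (4C+2)/(4C−3) = 50.571/45.571 = 1.1097
τ_max = K·8FD/(πd³) → F_max = τ_allow·πd³/(8DK)
F_max = 323·π·7.0³/(8·85.0·1.1097) = 3.4805e+05/754.61 = 461.24 N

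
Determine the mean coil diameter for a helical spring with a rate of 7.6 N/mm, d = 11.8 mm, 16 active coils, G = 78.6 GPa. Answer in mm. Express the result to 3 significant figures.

D = (Gd⁴/(8N_a·k))^(1/3) = (78.6×10³·11.8⁴/(8·16·7.6))^(1/3)
  = (1.56649e+06)^(1/3) = 116.1384 mm

116 mm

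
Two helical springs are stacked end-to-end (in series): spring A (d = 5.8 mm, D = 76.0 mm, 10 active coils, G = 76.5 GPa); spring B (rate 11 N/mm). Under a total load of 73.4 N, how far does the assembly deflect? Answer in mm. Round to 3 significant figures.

36.4 mm

k_A = Gd⁴/(8D³N_a) = (76.5×10³)(5.8⁴)/(8·76.0³·10) = 2.4651 N/mm
Series: 1/k_eq = 1/2.4651 + 1/11 = 0.49656; k_eq = 2.0138 N/mm
δ = F/k_eq = 73.4/2.0138 = 36.448 mm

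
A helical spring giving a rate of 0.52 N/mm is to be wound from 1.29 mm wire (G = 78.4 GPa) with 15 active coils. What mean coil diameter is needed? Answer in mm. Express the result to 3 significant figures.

D = (Gd⁴/(8N_a·k))^(1/3) = (78.4×10³·1.29⁴/(8·15·0.52))^(1/3)
  = (3479.29)^(1/3) = 15.1529 mm

15.2 mm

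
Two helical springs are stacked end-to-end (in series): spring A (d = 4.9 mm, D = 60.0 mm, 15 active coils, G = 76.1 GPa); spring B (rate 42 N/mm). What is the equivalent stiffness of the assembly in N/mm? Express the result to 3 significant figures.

1.63 N/mm

k_A = Gd⁴/(8D³N_a) = (76.1×10³)(4.9⁴)/(8·60.0³·15) = 1.6925 N/mm
Series: 1/k_eq = 1/1.6925 + 1/42 = 0.61464; k_eq = 1.627 N/mm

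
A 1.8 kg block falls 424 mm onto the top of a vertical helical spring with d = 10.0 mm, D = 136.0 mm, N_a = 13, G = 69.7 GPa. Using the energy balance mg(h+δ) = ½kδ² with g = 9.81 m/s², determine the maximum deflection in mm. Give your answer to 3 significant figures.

81.9 mm

k = Gd⁴/(8D³N_a) = (69.7×10³)(10.0⁴)/(8·136.0³·13) = 2.6643 N/mm
W = mg = 1.8 × 9.81 = 17.658 N
½kδ² − Wδ − Wh = 0 → δ = (W + √(W² + 2kWh))/k
δ = (17.658 + √(311.8 + 39895.1))/2.6643 = (17.658 + 200.52)/2.6643 = 81.888 mm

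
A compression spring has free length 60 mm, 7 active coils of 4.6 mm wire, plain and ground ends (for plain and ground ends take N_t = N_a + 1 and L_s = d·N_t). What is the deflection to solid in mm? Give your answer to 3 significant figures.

N_t = 8; L_s = 4.6·8 = 36.8 mm
δ_solid = L₀ − L_s = 60 − 36.8 = 23.2 mm

23.2 mm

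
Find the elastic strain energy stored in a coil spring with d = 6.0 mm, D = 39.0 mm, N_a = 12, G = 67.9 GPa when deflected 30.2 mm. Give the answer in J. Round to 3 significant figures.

k = Gd⁴/(8D³N_a) = (67.9×10³)(6.0⁴)/(8·39.0³·12) = 15.453 N/mm
U = ½kδ² = 0.5 × 15.453 × 30.2² = 7046.8 N·mm = 7.0468 J

7.05 J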